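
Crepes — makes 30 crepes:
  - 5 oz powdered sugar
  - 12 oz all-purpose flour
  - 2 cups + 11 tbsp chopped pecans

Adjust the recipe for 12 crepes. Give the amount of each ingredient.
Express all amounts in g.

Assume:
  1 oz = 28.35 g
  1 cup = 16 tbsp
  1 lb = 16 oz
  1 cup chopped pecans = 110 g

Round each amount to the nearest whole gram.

Scaling factor: 12/30 = 2/5 = 0.4.
powdered sugar: 5 oz × 2/5 × 28.35 g/oz ≈ 57 g
all-purpose flour: 12 oz × 2/5 × 28.35 g/oz ≈ 136 g
chopped pecans: (2 cup + 11 tbsp = 2.6875 cup) × 2/5 × 110 g/cup ≈ 118 g

powdered sugar: 57 g; all-purpose flour: 136 g; chopped pecans: 118 g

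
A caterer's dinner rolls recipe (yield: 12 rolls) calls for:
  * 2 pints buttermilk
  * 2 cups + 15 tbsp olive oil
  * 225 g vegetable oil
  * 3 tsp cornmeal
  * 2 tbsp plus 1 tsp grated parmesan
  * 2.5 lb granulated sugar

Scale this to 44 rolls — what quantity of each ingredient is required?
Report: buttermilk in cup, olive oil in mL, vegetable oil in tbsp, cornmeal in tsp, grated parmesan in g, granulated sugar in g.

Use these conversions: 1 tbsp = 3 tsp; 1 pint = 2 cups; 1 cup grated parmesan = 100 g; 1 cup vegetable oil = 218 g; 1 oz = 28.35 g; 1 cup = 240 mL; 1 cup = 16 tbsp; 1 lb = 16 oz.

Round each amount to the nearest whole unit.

Scaling factor: 44/12 = 11/3.
buttermilk: 2 pint × 11/3 × 2 cup/pint ≈ 15 cup
olive oil: (2 cup + 15 tbsp = 2.9375 cup) × 11/3 × 240 mL/cup = 2585 mL
vegetable oil: 225 g × 11/3 ÷ 218 g/cup × 16 tbsp/cup ≈ 61 tbsp
cornmeal: 3 tsp × 11/3 = 11 tsp
grated parmesan: (2 tbsp + 1 tsp = 7/3 tbsp) × 11/3 ÷ 16 tbsp/cup × 100 g/cup ≈ 53 g
granulated sugar: 2.5 lb × 11/3 × 16 oz/lb × 28.35 g/oz = 4158 g

buttermilk: 15 cup; olive oil: 2585 mL; vegetable oil: 61 tbsp; cornmeal: 11 tsp; grated parmesan: 53 g; granulated sugar: 4158 g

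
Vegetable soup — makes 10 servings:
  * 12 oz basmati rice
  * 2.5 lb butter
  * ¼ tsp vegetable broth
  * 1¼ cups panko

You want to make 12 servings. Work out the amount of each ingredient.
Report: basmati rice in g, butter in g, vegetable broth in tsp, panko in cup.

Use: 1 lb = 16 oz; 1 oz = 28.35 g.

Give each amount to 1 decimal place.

basmati rice: 408.2 g; butter: 1360.8 g; vegetable broth: 0.3 tsp; panko: 1.5 cup

Scaling factor: 12/10 = 6/5 = 1.2.
basmati rice: 12 oz × 6/5 × 28.35 g/oz ≈ 408.2 g
butter: 2.5 lb × 6/5 × 16 oz/lb × 28.35 g/oz = 1360.8 g
vegetable broth: 0.25 tsp × 6/5 = 0.3 tsp
panko: 1.25 cup × 6/5 = 1.5 cup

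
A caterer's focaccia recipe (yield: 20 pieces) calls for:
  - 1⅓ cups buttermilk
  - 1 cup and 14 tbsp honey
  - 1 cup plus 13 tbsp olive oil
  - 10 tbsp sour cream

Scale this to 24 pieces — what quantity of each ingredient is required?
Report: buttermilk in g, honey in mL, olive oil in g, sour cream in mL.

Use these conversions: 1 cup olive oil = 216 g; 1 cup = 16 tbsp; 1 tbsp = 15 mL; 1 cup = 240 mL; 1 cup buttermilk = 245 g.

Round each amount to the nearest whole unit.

Scaling factor: 24/20 = 6/5 = 1.2.
buttermilk: 4/3 cup × 6/5 × 245 g/cup = 392 g
honey: (1 cup + 14 tbsp = 1.875 cup) × 6/5 × 240 mL/cup = 540 mL
olive oil: (1 cup + 13 tbsp = 1.8125 cup) × 6/5 × 216 g/cup ≈ 470 g
sour cream: 10 tbsp × 6/5 × 15 mL/tbsp = 180 mL

buttermilk: 392 g; honey: 540 mL; olive oil: 470 g; sour cream: 180 mL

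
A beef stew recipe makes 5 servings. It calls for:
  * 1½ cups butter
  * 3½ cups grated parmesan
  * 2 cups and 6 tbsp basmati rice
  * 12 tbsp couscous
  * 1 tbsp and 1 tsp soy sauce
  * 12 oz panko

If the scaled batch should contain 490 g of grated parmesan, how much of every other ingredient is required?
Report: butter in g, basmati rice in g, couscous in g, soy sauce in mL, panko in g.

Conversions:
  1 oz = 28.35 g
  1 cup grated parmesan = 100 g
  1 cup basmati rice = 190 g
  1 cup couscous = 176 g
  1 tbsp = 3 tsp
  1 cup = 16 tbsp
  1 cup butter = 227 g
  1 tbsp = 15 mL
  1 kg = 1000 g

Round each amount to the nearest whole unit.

The original recipe has 350 g of grated parmesan, so the scaling factor is 490 ÷ 350 = 7/5 = 1.4.
butter: 1.5 cup × 7/5 × 227 g/cup ≈ 477 g
basmati rice: (2 cup + 6 tbsp = 2.375 cup) × 7/5 × 190 g/cup ≈ 632 g
couscous: 12 tbsp × 7/5 ÷ 16 tbsp/cup × 176 g/cup ≈ 185 g
soy sauce: (1 tbsp + 1 tsp = 4/3 tbsp) × 7/5 × 15 mL/tbsp = 28 mL
panko: 12 oz × 7/5 × 28.35 g/oz ≈ 476 g

butter: 477 g; basmati rice: 632 g; couscous: 185 g; soy sauce: 28 mL; panko: 476 g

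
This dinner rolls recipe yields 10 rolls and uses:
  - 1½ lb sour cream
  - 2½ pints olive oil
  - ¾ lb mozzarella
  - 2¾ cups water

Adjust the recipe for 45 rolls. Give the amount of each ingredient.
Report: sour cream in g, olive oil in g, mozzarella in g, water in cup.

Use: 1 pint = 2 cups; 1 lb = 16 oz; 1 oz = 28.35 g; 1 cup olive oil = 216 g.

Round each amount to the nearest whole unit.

Scaling factor: 45/10 = 9/2 = 4.5.
sour cream: 1.5 lb × 9/2 × 16 oz/lb × 28.35 g/oz ≈ 3062 g
olive oil: 2.5 pint × 9/2 × 2 cup/pint × 216 g/cup = 4860 g
mozzarella: 0.75 lb × 9/2 × 16 oz/lb × 28.35 g/oz ≈ 1531 g
water: 2.75 cup × 9/2 ≈ 12 cup

sour cream: 3062 g; olive oil: 4860 g; mozzarella: 1531 g; water: 12 cup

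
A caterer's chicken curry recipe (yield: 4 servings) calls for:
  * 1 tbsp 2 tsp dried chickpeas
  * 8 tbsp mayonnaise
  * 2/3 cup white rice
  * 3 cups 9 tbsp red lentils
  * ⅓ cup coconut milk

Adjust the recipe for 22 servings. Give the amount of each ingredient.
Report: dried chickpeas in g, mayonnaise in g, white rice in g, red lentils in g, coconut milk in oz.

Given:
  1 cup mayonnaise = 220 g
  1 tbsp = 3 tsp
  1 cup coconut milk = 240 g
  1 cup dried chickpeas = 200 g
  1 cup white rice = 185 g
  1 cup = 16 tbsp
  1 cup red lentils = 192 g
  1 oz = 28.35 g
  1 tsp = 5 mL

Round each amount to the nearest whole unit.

dried chickpeas: 115 g; mayonnaise: 605 g; white rice: 678 g; red lentils: 3762 g; coconut milk: 16 oz

Scaling factor: 22/4 = 11/2 = 5.5.
dried chickpeas: (1 tbsp + 2 tsp = 5/3 tbsp) × 11/2 ÷ 16 tbsp/cup × 200 g/cup ≈ 115 g
mayonnaise: 8 tbsp × 11/2 ÷ 16 tbsp/cup × 220 g/cup = 605 g
white rice: 2/3 cup × 11/2 × 185 g/cup ≈ 678 g
red lentils: (3 cup + 9 tbsp = 3.5625 cup) × 11/2 × 192 g/cup = 3762 g
coconut milk: 1/3 cup × 11/2 × 240 g/cup ÷ 28.35 g/oz ≈ 16 oz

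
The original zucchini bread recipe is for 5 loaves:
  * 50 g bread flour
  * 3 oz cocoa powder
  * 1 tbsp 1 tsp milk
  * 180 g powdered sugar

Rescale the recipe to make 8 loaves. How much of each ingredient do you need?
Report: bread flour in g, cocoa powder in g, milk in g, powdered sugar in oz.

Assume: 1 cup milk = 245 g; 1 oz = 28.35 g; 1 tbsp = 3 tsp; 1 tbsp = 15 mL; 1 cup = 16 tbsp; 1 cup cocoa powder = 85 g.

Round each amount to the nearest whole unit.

bread flour: 80 g; cocoa powder: 136 g; milk: 33 g; powdered sugar: 10 oz

Scaling factor: 8/5 = 1.6.
bread flour: 50 g × 8/5 = 80 g
cocoa powder: 3 oz × 8/5 × 28.35 g/oz ≈ 136 g
milk: (1 tbsp + 1 tsp = 4/3 tbsp) × 8/5 ÷ 16 tbsp/cup × 245 g/cup ≈ 33 g
powdered sugar: 180 g × 8/5 ÷ 28.35 g/oz ≈ 10 oz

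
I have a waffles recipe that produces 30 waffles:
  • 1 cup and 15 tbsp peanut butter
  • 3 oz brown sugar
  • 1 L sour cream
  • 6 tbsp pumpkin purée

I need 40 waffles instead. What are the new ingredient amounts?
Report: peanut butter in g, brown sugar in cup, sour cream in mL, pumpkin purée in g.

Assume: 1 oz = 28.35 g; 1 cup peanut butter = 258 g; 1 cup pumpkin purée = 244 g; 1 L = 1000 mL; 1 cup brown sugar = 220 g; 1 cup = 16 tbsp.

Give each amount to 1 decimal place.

peanut butter: 666.5 g; brown sugar: 0.5 cup; sour cream: 1333.3 mL; pumpkin purée: 122.0 g

Scaling factor: 40/30 = 4/3.
peanut butter: (1 cup + 15 tbsp = 1.9375 cup) × 4/3 × 258 g/cup = 666.5 g
brown sugar: 3 oz × 4/3 × 28.35 g/oz ÷ 220 g/cup ≈ 0.5 cup
sour cream: 1 L × 4/3 × 1000 mL/L ≈ 1333.3 mL
pumpkin purée: 6 tbsp × 4/3 ÷ 16 tbsp/cup × 244 g/cup = 122.0 g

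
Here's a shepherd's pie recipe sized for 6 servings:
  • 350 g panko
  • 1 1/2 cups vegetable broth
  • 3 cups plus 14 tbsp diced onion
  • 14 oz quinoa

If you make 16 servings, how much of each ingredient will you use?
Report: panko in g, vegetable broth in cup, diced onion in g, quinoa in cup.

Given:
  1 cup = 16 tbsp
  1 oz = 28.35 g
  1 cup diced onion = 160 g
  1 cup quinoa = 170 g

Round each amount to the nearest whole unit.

panko: 933 g; vegetable broth: 4 cup; diced onion: 1653 g; quinoa: 6 cup

Scaling factor: 16/6 = 8/3.
panko: 350 g × 8/3 ≈ 933 g
vegetable broth: 1.5 cup × 8/3 = 4 cup
diced onion: (3 cup + 14 tbsp = 3.875 cup) × 8/3 × 160 g/cup ≈ 1653 g
quinoa: 14 oz × 8/3 × 28.35 g/oz ÷ 170 g/cup ≈ 6 cup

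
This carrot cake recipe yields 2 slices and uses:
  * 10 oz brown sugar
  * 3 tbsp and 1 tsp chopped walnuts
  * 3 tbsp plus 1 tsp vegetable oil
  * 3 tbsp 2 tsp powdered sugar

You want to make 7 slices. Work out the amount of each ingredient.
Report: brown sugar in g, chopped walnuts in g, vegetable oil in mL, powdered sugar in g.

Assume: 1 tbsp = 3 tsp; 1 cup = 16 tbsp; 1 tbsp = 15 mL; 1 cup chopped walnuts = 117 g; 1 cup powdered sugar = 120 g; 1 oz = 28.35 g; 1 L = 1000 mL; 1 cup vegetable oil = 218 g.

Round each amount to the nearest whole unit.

Scaling factor: 7/2 = 3.5.
brown sugar: 10 oz × 7/2 × 28.35 g/oz ≈ 992 g
chopped walnuts: (3 tbsp + 1 tsp = 10/3 tbsp) × 7/2 ÷ 16 tbsp/cup × 117 g/cup ≈ 85 g
vegetable oil: (3 tbsp + 1 tsp = 10/3 tbsp) × 7/2 × 15 mL/tbsp = 175 mL
powdered sugar: (3 tbsp + 2 tsp = 11/3 tbsp) × 7/2 ÷ 16 tbsp/cup × 120 g/cup ≈ 96 g

brown sugar: 992 g; chopped walnuts: 85 g; vegetable oil: 175 mL; powdered sugar: 96 g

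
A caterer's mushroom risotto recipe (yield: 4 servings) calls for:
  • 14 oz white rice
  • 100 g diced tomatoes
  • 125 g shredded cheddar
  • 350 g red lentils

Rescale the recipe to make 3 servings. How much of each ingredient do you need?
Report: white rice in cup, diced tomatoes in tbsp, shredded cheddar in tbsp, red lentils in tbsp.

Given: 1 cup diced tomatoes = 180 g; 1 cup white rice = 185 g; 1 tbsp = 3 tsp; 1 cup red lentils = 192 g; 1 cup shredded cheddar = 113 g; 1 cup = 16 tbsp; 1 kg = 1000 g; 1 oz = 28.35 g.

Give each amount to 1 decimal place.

Scaling factor: 3/4 = 0.75.
white rice: 14 oz × 3/4 × 28.35 g/oz ÷ 185 g/cup ≈ 1.6 cup
diced tomatoes: 100 g × 3/4 ÷ 180 g/cup × 16 tbsp/cup ≈ 6.7 tbsp
shredded cheddar: 125 g × 3/4 ÷ 113 g/cup × 16 tbsp/cup ≈ 13.3 tbsp
red lentils: 350 g × 3/4 ÷ 192 g/cup × 16 tbsp/cup ≈ 21.9 tbsp

white rice: 1.6 cup; diced tomatoes: 6.7 tbsp; shredded cheddar: 13.3 tbsp; red lentils: 21.9 tbsp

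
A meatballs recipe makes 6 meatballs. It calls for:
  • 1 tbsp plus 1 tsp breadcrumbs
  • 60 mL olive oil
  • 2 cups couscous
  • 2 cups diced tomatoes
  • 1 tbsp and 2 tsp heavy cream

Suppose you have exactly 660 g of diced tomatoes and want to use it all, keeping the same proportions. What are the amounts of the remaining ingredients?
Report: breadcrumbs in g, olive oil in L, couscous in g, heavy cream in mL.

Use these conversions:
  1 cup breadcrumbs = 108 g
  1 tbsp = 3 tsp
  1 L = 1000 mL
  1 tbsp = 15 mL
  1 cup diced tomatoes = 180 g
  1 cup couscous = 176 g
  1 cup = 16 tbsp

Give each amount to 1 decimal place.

breadcrumbs: 16.5 g; olive oil: 0.1 L; couscous: 645.3 g; heavy cream: 45.8 mL

The original recipe has 360 g of diced tomatoes, so the scaling factor is 660 ÷ 360 = 11/6.
breadcrumbs: (1 tbsp + 1 tsp = 4/3 tbsp) × 11/6 ÷ 16 tbsp/cup × 108 g/cup = 16.5 g
olive oil: 60 mL × 11/6 ÷ 1000 mL/L ≈ 0.1 L
couscous: 2 cup × 11/6 × 176 g/cup ≈ 645.3 g
heavy cream: (1 tbsp + 2 tsp = 5/3 tbsp) × 11/6 × 15 mL/tbsp ≈ 45.8 mL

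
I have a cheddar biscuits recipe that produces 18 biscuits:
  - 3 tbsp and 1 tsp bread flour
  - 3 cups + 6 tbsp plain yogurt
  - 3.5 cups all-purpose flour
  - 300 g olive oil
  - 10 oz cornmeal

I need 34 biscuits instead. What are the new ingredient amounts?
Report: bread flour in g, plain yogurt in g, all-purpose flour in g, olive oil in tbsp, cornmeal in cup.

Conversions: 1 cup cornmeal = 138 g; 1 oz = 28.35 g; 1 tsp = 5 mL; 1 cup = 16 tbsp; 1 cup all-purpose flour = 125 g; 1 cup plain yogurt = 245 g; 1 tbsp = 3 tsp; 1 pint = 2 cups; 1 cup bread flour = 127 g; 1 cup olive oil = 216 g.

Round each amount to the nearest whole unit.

Scaling factor: 34/18 = 17/9.
bread flour: (3 tbsp + 1 tsp = 10/3 tbsp) × 17/9 ÷ 16 tbsp/cup × 127 g/cup ≈ 50 g
plain yogurt: (3 cup + 6 tbsp = 3.375 cup) × 17/9 × 245 g/cup ≈ 1562 g
all-purpose flour: 3.5 cup × 17/9 × 125 g/cup ≈ 826 g
olive oil: 300 g × 17/9 ÷ 216 g/cup × 16 tbsp/cup ≈ 42 tbsp
cornmeal: 10 oz × 17/9 × 28.35 g/oz ÷ 138 g/cup ≈ 4 cup

bread flour: 50 g; plain yogurt: 1562 g; all-purpose flour: 826 g; olive oil: 42 tbsp; cornmeal: 4 cup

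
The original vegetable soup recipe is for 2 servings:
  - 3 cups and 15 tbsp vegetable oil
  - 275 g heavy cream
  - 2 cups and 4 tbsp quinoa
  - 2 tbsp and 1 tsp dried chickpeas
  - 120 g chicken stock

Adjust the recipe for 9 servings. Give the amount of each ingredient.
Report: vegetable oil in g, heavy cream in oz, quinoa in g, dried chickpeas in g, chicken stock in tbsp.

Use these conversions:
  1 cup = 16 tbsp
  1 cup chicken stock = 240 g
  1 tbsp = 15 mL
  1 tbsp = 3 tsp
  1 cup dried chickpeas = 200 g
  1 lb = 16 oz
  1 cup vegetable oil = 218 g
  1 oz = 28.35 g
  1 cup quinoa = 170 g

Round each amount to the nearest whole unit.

vegetable oil: 3863 g; heavy cream: 44 oz; quinoa: 1721 g; dried chickpeas: 131 g; chicken stock: 36 tbsp

Scaling factor: 9/2 = 4.5.
vegetable oil: (3 cup + 15 tbsp = 3.9375 cup) × 9/2 × 218 g/cup ≈ 3863 g
heavy cream: 275 g × 9/2 ÷ 28.35 g/oz ≈ 44 oz
quinoa: (2 cup + 4 tbsp = 2.25 cup) × 9/2 × 170 g/cup ≈ 1721 g
dried chickpeas: (2 tbsp + 1 tsp = 7/3 tbsp) × 9/2 ÷ 16 tbsp/cup × 200 g/cup ≈ 131 g
chicken stock: 120 g × 9/2 ÷ 240 g/cup × 16 tbsp/cup = 36 tbsp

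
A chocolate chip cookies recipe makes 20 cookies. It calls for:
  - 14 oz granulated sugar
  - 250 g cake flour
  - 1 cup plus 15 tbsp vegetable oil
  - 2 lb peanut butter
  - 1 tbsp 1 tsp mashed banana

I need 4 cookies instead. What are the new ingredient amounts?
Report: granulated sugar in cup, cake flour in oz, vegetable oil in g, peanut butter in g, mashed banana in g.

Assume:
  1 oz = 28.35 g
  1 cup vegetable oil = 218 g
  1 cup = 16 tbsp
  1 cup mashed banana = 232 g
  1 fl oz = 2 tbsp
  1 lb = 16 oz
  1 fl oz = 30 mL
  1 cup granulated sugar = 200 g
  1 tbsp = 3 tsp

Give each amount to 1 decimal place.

granulated sugar: 0.4 cup; cake flour: 1.8 oz; vegetable oil: 84.5 g; peanut butter: 181.4 g; mashed banana: 3.9 g

Scaling factor: 4/20 = 1/5 = 0.2.
granulated sugar: 14 oz × 1/5 × 28.35 g/oz ÷ 200 g/cup ≈ 0.4 cup
cake flour: 250 g × 1/5 ÷ 28.35 g/oz ≈ 1.8 oz
vegetable oil: (1 cup + 15 tbsp = 1.9375 cup) × 1/5 × 218 g/cup ≈ 84.5 g
peanut butter: 2 lb × 1/5 × 16 oz/lb × 28.35 g/oz ≈ 181.4 g
mashed banana: (1 tbsp + 1 tsp = 4/3 tbsp) × 1/5 ÷ 16 tbsp/cup × 232 g/cup ≈ 3.9 g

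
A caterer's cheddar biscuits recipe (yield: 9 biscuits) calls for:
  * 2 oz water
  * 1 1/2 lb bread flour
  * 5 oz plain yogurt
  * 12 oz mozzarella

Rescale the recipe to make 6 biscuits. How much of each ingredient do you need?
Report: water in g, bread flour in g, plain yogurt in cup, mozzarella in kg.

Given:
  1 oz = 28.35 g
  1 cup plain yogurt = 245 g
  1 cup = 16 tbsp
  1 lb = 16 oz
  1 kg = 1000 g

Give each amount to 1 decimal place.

Scaling factor: 6/9 = 2/3.
water: 2 oz × 2/3 × 28.35 g/oz = 37.8 g
bread flour: 1.5 lb × 2/3 × 16 oz/lb × 28.35 g/oz = 453.6 g
plain yogurt: 5 oz × 2/3 × 28.35 g/oz ÷ 245 g/cup ≈ 0.4 cup
mozzarella: 12 oz × 2/3 × 28.35 g/oz ÷ 1000 g/kg ≈ 0.2 kg

water: 37.8 g; bread flour: 453.6 g; plain yogurt: 0.4 cup; mozzarella: 0.2 kg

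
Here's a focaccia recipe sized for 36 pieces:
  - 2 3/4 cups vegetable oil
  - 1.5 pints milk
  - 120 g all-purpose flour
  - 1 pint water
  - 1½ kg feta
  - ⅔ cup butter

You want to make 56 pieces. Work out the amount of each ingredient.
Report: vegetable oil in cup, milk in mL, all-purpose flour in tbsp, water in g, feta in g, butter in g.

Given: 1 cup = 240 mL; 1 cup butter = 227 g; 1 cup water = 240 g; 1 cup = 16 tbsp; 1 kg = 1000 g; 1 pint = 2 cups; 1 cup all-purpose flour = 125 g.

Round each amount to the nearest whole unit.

Scaling factor: 56/36 = 14/9.
vegetable oil: 2.75 cup × 14/9 ≈ 4 cup
milk: 1.5 pint × 14/9 × 2 cup/pint × 240 mL/cup = 1120 mL
all-purpose flour: 120 g × 14/9 ÷ 125 g/cup × 16 tbsp/cup ≈ 24 tbsp
water: 1 pint × 14/9 × 2 cup/pint × 240 g/cup ≈ 747 g
feta: 1.5 kg × 14/9 × 1000 g/kg ≈ 2333 g
butter: 2/3 cup × 14/9 × 227 g/cup ≈ 235 g

vegetable oil: 4 cup; milk: 1120 mL; all-purpose flour: 24 tbsp; water: 747 g; feta: 2333 g; butter: 235 g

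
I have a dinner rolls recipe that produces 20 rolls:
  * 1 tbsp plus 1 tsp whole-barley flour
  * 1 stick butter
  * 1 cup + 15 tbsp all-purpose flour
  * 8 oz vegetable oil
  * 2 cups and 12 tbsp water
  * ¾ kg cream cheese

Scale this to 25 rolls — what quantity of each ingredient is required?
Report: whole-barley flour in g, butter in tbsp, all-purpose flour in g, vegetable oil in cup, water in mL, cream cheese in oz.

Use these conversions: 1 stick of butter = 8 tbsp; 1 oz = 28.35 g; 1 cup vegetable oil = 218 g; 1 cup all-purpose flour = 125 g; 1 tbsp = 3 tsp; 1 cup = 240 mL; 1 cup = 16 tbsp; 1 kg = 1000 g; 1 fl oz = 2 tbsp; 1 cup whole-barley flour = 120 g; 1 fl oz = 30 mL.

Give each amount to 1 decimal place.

whole-barley flour: 12.5 g; butter: 10.0 tbsp; all-purpose flour: 302.7 g; vegetable oil: 1.3 cup; water: 825.0 mL; cream cheese: 33.1 oz

Scaling factor: 25/20 = 5/4 = 1.25.
whole-barley flour: (1 tbsp + 1 tsp = 4/3 tbsp) × 5/4 ÷ 16 tbsp/cup × 120 g/cup = 12.5 g
butter: 1 stick × 5/4 × 8 tbsp/stick = 10.0 tbsp
all-purpose flour: (1 cup + 15 tbsp = 1.9375 cup) × 5/4 × 125 g/cup ≈ 302.7 g
vegetable oil: 8 oz × 5/4 × 28.35 g/oz ÷ 218 g/cup ≈ 1.3 cup
water: (2 cup + 12 tbsp = 2.75 cup) × 5/4 × 240 mL/cup = 825.0 mL
cream cheese: 0.75 kg × 5/4 × 1000 g/kg ÷ 28.35 g/oz ≈ 33.1 oz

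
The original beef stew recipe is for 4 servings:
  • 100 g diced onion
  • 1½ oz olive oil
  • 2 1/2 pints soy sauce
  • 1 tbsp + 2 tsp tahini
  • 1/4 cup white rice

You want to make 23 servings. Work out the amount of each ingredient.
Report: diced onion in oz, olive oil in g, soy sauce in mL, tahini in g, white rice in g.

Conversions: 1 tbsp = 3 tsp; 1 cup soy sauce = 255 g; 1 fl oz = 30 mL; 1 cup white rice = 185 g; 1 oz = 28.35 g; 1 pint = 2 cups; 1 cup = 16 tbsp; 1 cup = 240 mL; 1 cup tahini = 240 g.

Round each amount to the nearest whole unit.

Scaling factor: 23/4 = 5.75.
diced onion: 100 g × 23/4 ÷ 28.35 g/oz ≈ 20 oz
olive oil: 1.5 oz × 23/4 × 28.35 g/oz ≈ 245 g
soy sauce: 2.5 pint × 23/4 × 2 cup/pint × 240 mL/cup = 6900 mL
tahini: (1 tbsp + 2 tsp = 5/3 tbsp) × 23/4 ÷ 16 tbsp/cup × 240 g/cup ≈ 144 g
white rice: 0.25 cup × 23/4 × 185 g/cup ≈ 266 g

diced onion: 20 oz; olive oil: 245 g; soy sauce: 6900 mL; tahini: 144 g; white rice: 266 g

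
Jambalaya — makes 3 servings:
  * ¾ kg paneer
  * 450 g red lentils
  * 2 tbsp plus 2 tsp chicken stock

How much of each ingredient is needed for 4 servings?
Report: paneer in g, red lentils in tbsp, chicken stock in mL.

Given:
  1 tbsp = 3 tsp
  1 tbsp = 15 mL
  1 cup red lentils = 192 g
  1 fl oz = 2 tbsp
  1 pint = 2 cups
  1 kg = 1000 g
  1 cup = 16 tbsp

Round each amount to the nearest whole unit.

paneer: 1000 g; red lentils: 50 tbsp; chicken stock: 53 mL

Scaling factor: 4/3.
paneer: 0.75 kg × 4/3 × 1000 g/kg = 1000 g
red lentils: 450 g × 4/3 ÷ 192 g/cup × 16 tbsp/cup = 50 tbsp
chicken stock: (2 tbsp + 2 tsp = 8/3 tbsp) × 4/3 × 15 mL/tbsp ≈ 53 mL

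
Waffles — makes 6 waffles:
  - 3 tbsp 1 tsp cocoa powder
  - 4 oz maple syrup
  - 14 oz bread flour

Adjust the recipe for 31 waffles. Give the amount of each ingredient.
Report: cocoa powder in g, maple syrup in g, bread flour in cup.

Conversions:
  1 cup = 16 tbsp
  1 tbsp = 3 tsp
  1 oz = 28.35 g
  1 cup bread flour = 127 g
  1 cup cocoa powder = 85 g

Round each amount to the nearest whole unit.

Scaling factor: 31/6.
cocoa powder: (3 tbsp + 1 tsp = 10/3 tbsp) × 31/6 ÷ 16 tbsp/cup × 85 g/cup ≈ 91 g
maple syrup: 4 oz × 31/6 × 28.35 g/oz ≈ 586 g
bread flour: 14 oz × 31/6 × 28.35 g/oz ÷ 127 g/cup ≈ 16 cup

cocoa powder: 91 g; maple syrup: 586 g; bread flour: 16 cup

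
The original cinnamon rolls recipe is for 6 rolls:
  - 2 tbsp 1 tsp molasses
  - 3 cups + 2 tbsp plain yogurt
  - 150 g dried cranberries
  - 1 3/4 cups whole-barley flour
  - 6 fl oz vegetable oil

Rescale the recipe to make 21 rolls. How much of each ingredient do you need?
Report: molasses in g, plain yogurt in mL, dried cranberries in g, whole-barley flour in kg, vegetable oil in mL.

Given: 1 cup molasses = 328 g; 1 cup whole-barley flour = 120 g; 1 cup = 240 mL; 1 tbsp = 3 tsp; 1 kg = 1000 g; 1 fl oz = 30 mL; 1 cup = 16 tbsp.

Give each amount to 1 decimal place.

molasses: 167.4 g; plain yogurt: 2625.0 mL; dried cranberries: 525.0 g; whole-barley flour: 0.7 kg; vegetable oil: 630.0 mL

Scaling factor: 21/6 = 7/2 = 3.5.
molasses: (2 tbsp + 1 tsp = 7/3 tbsp) × 7/2 ÷ 16 tbsp/cup × 328 g/cup ≈ 167.4 g
plain yogurt: (3 cup + 2 tbsp = 3.125 cup) × 7/2 × 240 mL/cup = 2625.0 mL
dried cranberries: 150 g × 7/2 = 525.0 g
whole-barley flour: 1.75 cup × 7/2 × 120 g/cup ÷ 1000 g/kg ≈ 0.7 kg
vegetable oil: 6 fl oz × 7/2 × 30 mL/fl oz = 630.0 mL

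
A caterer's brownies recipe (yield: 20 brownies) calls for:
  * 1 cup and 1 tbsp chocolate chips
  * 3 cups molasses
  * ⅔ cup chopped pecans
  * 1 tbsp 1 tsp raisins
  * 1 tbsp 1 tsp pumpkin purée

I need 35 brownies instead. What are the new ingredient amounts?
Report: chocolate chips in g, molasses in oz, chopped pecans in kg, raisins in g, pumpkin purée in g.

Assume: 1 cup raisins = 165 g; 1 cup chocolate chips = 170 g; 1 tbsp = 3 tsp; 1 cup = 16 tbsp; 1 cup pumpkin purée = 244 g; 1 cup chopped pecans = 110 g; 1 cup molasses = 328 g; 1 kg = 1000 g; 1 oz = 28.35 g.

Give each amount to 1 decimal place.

chocolate chips: 316.1 g; molasses: 60.7 oz; chopped pecans: 0.1 kg; raisins: 24.1 g; pumpkin purée: 35.6 g

Scaling factor: 35/20 = 7/4 = 1.75.
chocolate chips: (1 cup + 1 tbsp = 1.0625 cup) × 7/4 × 170 g/cup ≈ 316.1 g
molasses: 3 cup × 7/4 × 328 g/cup ÷ 28.35 g/oz ≈ 60.7 oz
chopped pecans: 2/3 cup × 7/4 × 110 g/cup ÷ 1000 g/kg ≈ 0.1 kg
raisins: (1 tbsp + 1 tsp = 4/3 tbsp) × 7/4 ÷ 16 tbsp/cup × 165 g/cup ≈ 24.1 g
pumpkin purée: (1 tbsp + 1 tsp = 4/3 tbsp) × 7/4 ÷ 16 tbsp/cup × 244 g/cup ≈ 35.6 g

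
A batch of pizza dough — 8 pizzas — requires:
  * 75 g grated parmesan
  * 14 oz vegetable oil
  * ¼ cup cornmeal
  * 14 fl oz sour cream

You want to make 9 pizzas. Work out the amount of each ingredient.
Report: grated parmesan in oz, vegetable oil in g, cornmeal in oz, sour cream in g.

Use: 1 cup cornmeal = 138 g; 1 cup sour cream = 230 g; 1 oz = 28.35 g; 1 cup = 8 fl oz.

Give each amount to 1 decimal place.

Scaling factor: 9/8 = 1.125.
grated parmesan: 75 g × 9/8 ÷ 28.35 g/oz ≈ 3.0 oz
vegetable oil: 14 oz × 9/8 × 28.35 g/oz ≈ 446.5 g
cornmeal: 0.25 cup × 9/8 × 138 g/cup ÷ 28.35 g/oz ≈ 1.4 oz
sour cream: 14 fl oz × 9/8 ÷ 8 fl oz/cup × 230 g/cup ≈ 452.8 g

grated parmesan: 3.0 oz; vegetable oil: 446.5 g; cornmeal: 1.4 oz; sour cream: 452.8 g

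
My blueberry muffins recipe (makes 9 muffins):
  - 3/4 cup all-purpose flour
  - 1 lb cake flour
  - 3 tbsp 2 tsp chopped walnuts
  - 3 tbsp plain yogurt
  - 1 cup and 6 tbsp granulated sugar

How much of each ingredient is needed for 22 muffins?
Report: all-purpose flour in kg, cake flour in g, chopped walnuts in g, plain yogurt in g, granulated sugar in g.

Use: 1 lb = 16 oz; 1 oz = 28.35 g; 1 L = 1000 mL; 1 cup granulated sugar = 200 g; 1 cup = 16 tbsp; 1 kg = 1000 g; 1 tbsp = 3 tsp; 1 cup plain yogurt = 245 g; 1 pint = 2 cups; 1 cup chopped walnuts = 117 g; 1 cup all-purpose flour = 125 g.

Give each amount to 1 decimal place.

Scaling factor: 22/9.
all-purpose flour: 0.75 cup × 22/9 × 125 g/cup ÷ 1000 g/kg ≈ 0.2 kg
cake flour: 1 lb × 22/9 × 16 oz/lb × 28.35 g/oz = 1108.8 g
chopped walnuts: (3 tbsp + 2 tsp = 11/3 tbsp) × 22/9 ÷ 16 tbsp/cup × 117 g/cup ≈ 65.5 g
plain yogurt: 3 tbsp × 22/9 ÷ 16 tbsp/cup × 245 g/cup ≈ 112.3 g
granulated sugar: (1 cup + 6 tbsp = 1.375 cup) × 22/9 × 200 g/cup ≈ 672.2 g

all-purpose flour: 0.2 kg; cake flour: 1108.8 g; chopped walnuts: 65.5 g; plain yogurt: 112.3 g; granulated sugar: 672.2 g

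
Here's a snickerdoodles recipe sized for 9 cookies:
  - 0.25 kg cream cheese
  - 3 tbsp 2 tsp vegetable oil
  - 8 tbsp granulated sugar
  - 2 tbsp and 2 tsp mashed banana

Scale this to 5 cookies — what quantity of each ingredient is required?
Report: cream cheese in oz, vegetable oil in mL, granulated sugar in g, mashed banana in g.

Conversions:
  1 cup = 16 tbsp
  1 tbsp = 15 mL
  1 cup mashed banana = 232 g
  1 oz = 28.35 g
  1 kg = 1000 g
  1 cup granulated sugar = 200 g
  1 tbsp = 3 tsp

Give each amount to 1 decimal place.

Scaling factor: 5/9.
cream cheese: 0.25 kg × 5/9 × 1000 g/kg ÷ 28.35 g/oz ≈ 4.9 oz
vegetable oil: (3 tbsp + 2 tsp = 11/3 tbsp) × 5/9 × 15 mL/tbsp ≈ 30.6 mL
granulated sugar: 8 tbsp × 5/9 ÷ 16 tbsp/cup × 200 g/cup ≈ 55.6 g
mashed banana: (2 tbsp + 2 tsp = 8/3 tbsp) × 5/9 ÷ 16 tbsp/cup × 232 g/cup ≈ 21.5 g

cream cheese: 4.9 oz; vegetable oil: 30.6 mL; granulated sugar: 55.6 g; mashed banana: 21.5 g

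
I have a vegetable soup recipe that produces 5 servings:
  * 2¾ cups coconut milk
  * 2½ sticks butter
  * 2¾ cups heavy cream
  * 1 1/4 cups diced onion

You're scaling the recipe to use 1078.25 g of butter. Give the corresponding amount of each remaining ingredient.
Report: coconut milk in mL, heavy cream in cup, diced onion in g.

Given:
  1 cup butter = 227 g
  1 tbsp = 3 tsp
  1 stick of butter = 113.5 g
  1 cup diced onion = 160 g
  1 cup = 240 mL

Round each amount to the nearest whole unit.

The original recipe has 283.75 g of butter, so the scaling factor is 1078.25 ÷ 283.75 = 19/5 = 3.8.
coconut milk: 2.75 cup × 19/5 × 240 mL/cup = 2508 mL
heavy cream: 2.75 cup × 19/5 ≈ 10 cup
diced onion: 1.25 cup × 19/5 × 160 g/cup = 760 g

coconut milk: 2508 mL; heavy cream: 10 cup; diced onion: 760 g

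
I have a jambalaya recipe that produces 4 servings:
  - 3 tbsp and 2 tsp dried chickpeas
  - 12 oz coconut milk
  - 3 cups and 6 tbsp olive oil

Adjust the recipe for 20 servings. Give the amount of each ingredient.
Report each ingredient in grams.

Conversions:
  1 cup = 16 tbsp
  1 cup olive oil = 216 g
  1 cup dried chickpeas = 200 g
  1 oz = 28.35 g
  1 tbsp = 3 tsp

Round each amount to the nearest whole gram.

dried chickpeas: 229 g; coconut milk: 1701 g; olive oil: 3645 g

Scaling factor: 20/4 = 5.
dried chickpeas: (3 tbsp + 2 tsp = 11/3 tbsp) × 5 ÷ 16 tbsp/cup × 200 g/cup ≈ 229 g
coconut milk: 12 oz × 5 × 28.35 g/oz = 1701 g
olive oil: (3 cup + 6 tbsp = 3.375 cup) × 5 × 216 g/cup = 3645 g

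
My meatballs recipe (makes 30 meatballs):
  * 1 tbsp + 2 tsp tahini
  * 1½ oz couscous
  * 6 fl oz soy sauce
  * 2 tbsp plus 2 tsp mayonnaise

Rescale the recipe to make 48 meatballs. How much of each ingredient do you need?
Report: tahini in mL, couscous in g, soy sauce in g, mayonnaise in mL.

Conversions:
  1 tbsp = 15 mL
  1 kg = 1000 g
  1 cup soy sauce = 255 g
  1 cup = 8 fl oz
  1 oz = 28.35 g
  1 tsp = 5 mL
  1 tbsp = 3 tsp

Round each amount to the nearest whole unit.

Scaling factor: 48/30 = 8/5 = 1.6.
tahini: (1 tbsp + 2 tsp = 5/3 tbsp) × 8/5 × 15 mL/tbsp = 40 mL
couscous: 1.5 oz × 8/5 × 28.35 g/oz ≈ 68 g
soy sauce: 6 fl oz × 8/5 ÷ 8 fl oz/cup × 255 g/cup = 306 g
mayonnaise: (2 tbsp + 2 tsp = 8/3 tbsp) × 8/5 × 15 mL/tbsp = 64 mL

tahini: 40 mL; couscous: 68 g; soy sauce: 306 g; mayonnaise: 64 mL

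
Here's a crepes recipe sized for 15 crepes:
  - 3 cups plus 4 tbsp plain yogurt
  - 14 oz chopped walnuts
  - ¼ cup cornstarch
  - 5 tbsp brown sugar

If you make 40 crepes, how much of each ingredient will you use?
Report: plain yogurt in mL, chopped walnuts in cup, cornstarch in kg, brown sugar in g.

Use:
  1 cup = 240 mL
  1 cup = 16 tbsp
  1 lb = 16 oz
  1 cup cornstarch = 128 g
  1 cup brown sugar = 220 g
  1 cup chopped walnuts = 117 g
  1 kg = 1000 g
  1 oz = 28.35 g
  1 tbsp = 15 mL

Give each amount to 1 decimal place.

plain yogurt: 2080.0 mL; chopped walnuts: 9.0 cup; cornstarch: 0.1 kg; brown sugar: 183.3 g

Scaling factor: 40/15 = 8/3.
plain yogurt: (3 cup + 4 tbsp = 3.25 cup) × 8/3 × 240 mL/cup = 2080.0 mL
chopped walnuts: 14 oz × 8/3 × 28.35 g/oz ÷ 117 g/cup ≈ 9.0 cup
cornstarch: 0.25 cup × 8/3 × 128 g/cup ÷ 1000 g/kg ≈ 0.1 kg
brown sugar: 5 tbsp × 8/3 ÷ 16 tbsp/cup × 220 g/cup ≈ 183.3 g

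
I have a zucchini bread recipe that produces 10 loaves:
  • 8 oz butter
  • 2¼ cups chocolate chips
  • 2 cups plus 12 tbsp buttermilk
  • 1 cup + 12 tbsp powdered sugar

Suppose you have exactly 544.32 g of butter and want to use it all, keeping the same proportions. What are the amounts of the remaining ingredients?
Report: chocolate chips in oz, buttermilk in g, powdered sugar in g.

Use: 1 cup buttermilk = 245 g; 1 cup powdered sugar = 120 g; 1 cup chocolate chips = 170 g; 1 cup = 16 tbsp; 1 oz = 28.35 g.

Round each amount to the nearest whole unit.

The original recipe has 226.8 g of butter, so the scaling factor is 544.32 ÷ 226.8 = 12/5 = 2.4.
chocolate chips: 2.25 cup × 12/5 × 170 g/cup ÷ 28.35 g/oz ≈ 32 oz
buttermilk: (2 cup + 12 tbsp = 2.75 cup) × 12/5 × 245 g/cup = 1617 g
powdered sugar: (1 cup + 12 tbsp = 1.75 cup) × 12/5 × 120 g/cup = 504 g

chocolate chips: 32 oz; buttermilk: 1617 g; powdered sugar: 504 g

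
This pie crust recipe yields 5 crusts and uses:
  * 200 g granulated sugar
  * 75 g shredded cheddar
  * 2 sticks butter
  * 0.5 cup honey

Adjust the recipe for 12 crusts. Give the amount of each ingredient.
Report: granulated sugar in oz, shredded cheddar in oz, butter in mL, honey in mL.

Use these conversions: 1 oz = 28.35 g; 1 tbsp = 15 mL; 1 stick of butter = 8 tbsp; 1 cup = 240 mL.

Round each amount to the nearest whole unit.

Scaling factor: 12/5 = 2.4.
granulated sugar: 200 g × 12/5 ÷ 28.35 g/oz ≈ 17 oz
shredded cheddar: 75 g × 12/5 ÷ 28.35 g/oz ≈ 6 oz
butter: 2 stick × 12/5 × 8 tbsp/stick × 15 mL/tbsp = 576 mL
honey: 0.5 cup × 12/5 × 240 mL/cup = 288 mL

granulated sugar: 17 oz; shredded cheddar: 6 oz; butter: 576 mL; honey: 288 mL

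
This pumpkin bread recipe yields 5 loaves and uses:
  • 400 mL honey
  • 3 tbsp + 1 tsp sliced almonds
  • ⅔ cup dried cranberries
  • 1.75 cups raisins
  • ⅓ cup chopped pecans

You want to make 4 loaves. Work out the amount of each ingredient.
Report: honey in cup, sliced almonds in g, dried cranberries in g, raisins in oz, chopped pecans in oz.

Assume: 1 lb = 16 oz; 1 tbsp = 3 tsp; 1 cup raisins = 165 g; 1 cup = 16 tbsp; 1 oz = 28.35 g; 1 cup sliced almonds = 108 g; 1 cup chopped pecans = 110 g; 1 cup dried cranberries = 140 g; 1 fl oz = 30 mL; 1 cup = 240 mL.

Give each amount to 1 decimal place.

honey: 1.3 cup; sliced almonds: 18.0 g; dried cranberries: 74.7 g; raisins: 8.1 oz; chopped pecans: 1.0 oz

Scaling factor: 4/5 = 0.8.
honey: 400 mL × 4/5 ÷ 240 mL/cup ≈ 1.3 cup
sliced almonds: (3 tbsp + 1 tsp = 10/3 tbsp) × 4/5 ÷ 16 tbsp/cup × 108 g/cup = 18.0 g
dried cranberries: 2/3 cup × 4/5 × 140 g/cup ≈ 74.7 g
raisins: 1.75 cup × 4/5 × 165 g/cup ÷ 28.35 g/oz ≈ 8.1 oz
chopped pecans: 1/3 cup × 4/5 × 110 g/cup ÷ 28.35 g/oz ≈ 1.0 oz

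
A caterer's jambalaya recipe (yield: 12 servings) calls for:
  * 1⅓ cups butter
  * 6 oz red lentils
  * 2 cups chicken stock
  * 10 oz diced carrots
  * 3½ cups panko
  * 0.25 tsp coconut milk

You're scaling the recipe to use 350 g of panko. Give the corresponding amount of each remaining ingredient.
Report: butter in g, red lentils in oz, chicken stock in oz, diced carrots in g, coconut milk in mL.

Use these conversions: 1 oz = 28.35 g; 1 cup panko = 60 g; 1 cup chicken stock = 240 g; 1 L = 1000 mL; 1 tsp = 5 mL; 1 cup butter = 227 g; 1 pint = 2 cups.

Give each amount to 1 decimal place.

The original recipe has 210 g of panko, so the scaling factor is 350 ÷ 210 = 5/3.
butter: 4/3 cup × 5/3 × 227 g/cup ≈ 504.4 g
red lentils: 6 oz × 5/3 = 10.0 oz
chicken stock: 2 cup × 5/3 × 240 g/cup ÷ 28.35 g/oz ≈ 28.2 oz
diced carrots: 10 oz × 5/3 × 28.35 g/oz = 472.5 g
coconut milk: 0.25 tsp × 5/3 × 5 mL/tsp ≈ 2.1 mL

butter: 504.4 g; red lentils: 10.0 oz; chicken stock: 28.2 oz; diced carrots: 472.5 g; coconut milk: 2.1 mL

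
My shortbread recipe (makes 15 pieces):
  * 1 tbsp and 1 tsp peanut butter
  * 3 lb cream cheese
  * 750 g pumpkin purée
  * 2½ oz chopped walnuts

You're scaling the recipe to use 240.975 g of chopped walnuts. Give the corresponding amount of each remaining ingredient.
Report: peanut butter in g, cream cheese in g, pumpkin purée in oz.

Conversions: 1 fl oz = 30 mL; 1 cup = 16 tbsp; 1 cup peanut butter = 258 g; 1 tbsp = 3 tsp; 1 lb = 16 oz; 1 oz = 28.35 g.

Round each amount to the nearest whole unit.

The original recipe has 70.875 g of chopped walnuts, so the scaling factor is 240.975 ÷ 70.875 = 17/5 = 3.4.
peanut butter: (1 tbsp + 1 tsp = 4/3 tbsp) × 17/5 ÷ 16 tbsp/cup × 258 g/cup ≈ 73 g
cream cheese: 3 lb × 17/5 × 16 oz/lb × 28.35 g/oz ≈ 4627 g
pumpkin purée: 750 g × 17/5 ÷ 28.35 g/oz ≈ 90 oz

peanut butter: 73 g; cream cheese: 4627 g; pumpkin purée: 90 oz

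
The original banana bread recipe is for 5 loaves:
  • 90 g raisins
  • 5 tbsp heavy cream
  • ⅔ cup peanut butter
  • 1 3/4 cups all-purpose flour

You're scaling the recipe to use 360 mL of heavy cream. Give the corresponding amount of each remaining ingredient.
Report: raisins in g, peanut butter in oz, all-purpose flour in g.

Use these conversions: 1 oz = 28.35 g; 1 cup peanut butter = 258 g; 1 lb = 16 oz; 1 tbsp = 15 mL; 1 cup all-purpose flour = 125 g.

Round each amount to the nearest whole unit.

The original recipe has 75 mL of heavy cream, so the scaling factor is 360 ÷ 75 = 24/5 = 4.8.
raisins: 90 g × 24/5 = 432 g
peanut butter: 2/3 cup × 24/5 × 258 g/cup ÷ 28.35 g/oz ≈ 29 oz
all-purpose flour: 1.75 cup × 24/5 × 125 g/cup = 1050 g

raisins: 432 g; peanut butter: 29 oz; all-purpose flour: 1050 g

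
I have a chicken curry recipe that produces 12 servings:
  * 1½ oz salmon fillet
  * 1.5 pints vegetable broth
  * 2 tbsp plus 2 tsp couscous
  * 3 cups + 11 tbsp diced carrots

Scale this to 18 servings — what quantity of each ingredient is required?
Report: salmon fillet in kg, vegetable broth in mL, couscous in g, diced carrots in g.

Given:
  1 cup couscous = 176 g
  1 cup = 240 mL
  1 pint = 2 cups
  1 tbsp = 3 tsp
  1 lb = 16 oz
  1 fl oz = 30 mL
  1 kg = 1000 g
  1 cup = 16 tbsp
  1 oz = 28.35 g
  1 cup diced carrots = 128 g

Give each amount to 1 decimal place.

salmon fillet: 0.1 kg; vegetable broth: 1080.0 mL; couscous: 44.0 g; diced carrots: 708.0 g

Scaling factor: 18/12 = 3/2 = 1.5.
salmon fillet: 1.5 oz × 3/2 × 28.35 g/oz ÷ 1000 g/kg ≈ 0.1 kg
vegetable broth: 1.5 pint × 3/2 × 2 cup/pint × 240 mL/cup = 1080.0 mL
couscous: (2 tbsp + 2 tsp = 8/3 tbsp) × 3/2 ÷ 16 tbsp/cup × 176 g/cup = 44.0 g
diced carrots: (3 cup + 11 tbsp = 3.6875 cup) × 3/2 × 128 g/cup = 708.0 g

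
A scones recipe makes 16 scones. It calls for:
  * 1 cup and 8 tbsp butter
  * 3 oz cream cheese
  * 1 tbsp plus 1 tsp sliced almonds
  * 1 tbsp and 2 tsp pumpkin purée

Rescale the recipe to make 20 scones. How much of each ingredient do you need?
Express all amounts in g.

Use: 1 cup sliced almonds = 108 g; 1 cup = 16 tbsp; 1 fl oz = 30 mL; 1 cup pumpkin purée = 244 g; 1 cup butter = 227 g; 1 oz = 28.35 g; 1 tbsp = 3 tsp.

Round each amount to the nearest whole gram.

butter: 426 g; cream cheese: 106 g; sliced almonds: 11 g; pumpkin purée: 32 g

Scaling factor: 20/16 = 5/4 = 1.25.
butter: (1 cup + 8 tbsp = 1.5 cup) × 5/4 × 227 g/cup ≈ 426 g
cream cheese: 3 oz × 5/4 × 28.35 g/oz ≈ 106 g
sliced almonds: (1 tbsp + 1 tsp = 4/3 tbsp) × 5/4 ÷ 16 tbsp/cup × 108 g/cup ≈ 11 g
pumpkin purée: (1 tbsp + 2 tsp = 5/3 tbsp) × 5/4 ÷ 16 tbsp/cup × 244 g/cup ≈ 32 g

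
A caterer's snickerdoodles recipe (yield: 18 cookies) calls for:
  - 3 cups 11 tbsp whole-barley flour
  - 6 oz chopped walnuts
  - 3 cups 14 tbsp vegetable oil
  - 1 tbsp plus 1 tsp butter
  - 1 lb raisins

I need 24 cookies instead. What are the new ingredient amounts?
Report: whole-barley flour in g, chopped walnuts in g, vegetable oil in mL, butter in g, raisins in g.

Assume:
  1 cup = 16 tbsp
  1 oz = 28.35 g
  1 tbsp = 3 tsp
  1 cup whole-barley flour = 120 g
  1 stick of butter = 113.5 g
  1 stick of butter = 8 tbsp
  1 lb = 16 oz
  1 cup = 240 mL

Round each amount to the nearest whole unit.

whole-barley flour: 590 g; chopped walnuts: 227 g; vegetable oil: 1240 mL; butter: 25 g; raisins: 605 g

Scaling factor: 24/18 = 4/3.
whole-barley flour: (3 cup + 11 tbsp = 3.6875 cup) × 4/3 × 120 g/cup = 590 g
chopped walnuts: 6 oz × 4/3 × 28.35 g/oz ≈ 227 g
vegetable oil: (3 cup + 14 tbsp = 3.875 cup) × 4/3 × 240 mL/cup = 1240 mL
butter: (1 tbsp + 1 tsp = 4/3 tbsp) × 4/3 ÷ 8 tbsp/stick × 113.5 g/stick ≈ 25 g
raisins: 1 lb × 4/3 × 16 oz/lb × 28.35 g/oz ≈ 605 g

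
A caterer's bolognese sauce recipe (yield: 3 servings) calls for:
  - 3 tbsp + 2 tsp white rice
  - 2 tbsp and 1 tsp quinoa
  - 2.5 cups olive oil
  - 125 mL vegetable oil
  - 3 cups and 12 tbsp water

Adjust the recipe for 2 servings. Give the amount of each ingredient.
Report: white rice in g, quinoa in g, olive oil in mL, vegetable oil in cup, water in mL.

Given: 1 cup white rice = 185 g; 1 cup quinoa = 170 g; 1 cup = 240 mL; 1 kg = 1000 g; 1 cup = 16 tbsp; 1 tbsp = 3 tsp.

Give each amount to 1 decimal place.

white rice: 28.3 g; quinoa: 16.5 g; olive oil: 400.0 mL; vegetable oil: 0.3 cup; water: 600.0 mL

Scaling factor: 2/3.
white rice: (3 tbsp + 2 tsp = 11/3 tbsp) × 2/3 ÷ 16 tbsp/cup × 185 g/cup ≈ 28.3 g
quinoa: (2 tbsp + 1 tsp = 7/3 tbsp) × 2/3 ÷ 16 tbsp/cup × 170 g/cup ≈ 16.5 g
olive oil: 2.5 cup × 2/3 × 240 mL/cup = 400.0 mL
vegetable oil: 125 mL × 2/3 ÷ 240 mL/cup ≈ 0.3 cup
water: (3 cup + 12 tbsp = 3.75 cup) × 2/3 × 240 mL/cup = 600.0 mL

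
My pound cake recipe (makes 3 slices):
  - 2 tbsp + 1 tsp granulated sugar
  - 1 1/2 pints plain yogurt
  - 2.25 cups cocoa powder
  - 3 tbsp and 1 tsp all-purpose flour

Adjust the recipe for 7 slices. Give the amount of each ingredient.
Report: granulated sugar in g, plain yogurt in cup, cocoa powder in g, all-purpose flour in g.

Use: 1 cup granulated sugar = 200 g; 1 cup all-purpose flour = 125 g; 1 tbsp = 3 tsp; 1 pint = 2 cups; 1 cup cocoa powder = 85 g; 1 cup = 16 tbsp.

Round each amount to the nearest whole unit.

granulated sugar: 68 g; plain yogurt: 7 cup; cocoa powder: 446 g; all-purpose flour: 61 g

Scaling factor: 7/3.
granulated sugar: (2 tbsp + 1 tsp = 7/3 tbsp) × 7/3 ÷ 16 tbsp/cup × 200 g/cup ≈ 68 g
plain yogurt: 1.5 pint × 7/3 × 2 cup/pint = 7 cup
cocoa powder: 2.25 cup × 7/3 × 85 g/cup ≈ 446 g
all-purpose flour: (3 tbsp + 1 tsp = 10/3 tbsp) × 7/3 ÷ 16 tbsp/cup × 125 g/cup ≈ 61 g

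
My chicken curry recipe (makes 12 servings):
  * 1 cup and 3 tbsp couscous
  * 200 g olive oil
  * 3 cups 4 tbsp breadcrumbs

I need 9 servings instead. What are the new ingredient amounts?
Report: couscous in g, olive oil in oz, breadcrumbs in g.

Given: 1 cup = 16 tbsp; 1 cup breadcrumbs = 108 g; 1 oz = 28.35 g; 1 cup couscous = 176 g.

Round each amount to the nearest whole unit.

Scaling factor: 9/12 = 3/4 = 0.75.
couscous: (1 cup + 3 tbsp = 1.1875 cup) × 3/4 × 176 g/cup ≈ 157 g
olive oil: 200 g × 3/4 ÷ 28.35 g/oz ≈ 5 oz
breadcrumbs: (3 cup + 4 tbsp = 3.25 cup) × 3/4 × 108 g/cup ≈ 263 g

couscous: 157 g; olive oil: 5 oz; breadcrumbs: 263 g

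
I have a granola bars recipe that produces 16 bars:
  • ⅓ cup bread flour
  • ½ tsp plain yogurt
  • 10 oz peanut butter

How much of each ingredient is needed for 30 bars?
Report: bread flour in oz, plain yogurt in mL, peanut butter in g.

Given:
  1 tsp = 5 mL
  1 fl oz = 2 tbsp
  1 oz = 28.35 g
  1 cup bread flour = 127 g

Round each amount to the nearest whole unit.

Scaling factor: 30/16 = 15/8 = 1.875.
bread flour: 1/3 cup × 15/8 × 127 g/cup ÷ 28.35 g/oz ≈ 3 oz
plain yogurt: 0.5 tsp × 15/8 × 5 mL/tsp ≈ 5 mL
peanut butter: 10 oz × 15/8 × 28.35 g/oz ≈ 532 g

bread flour: 3 oz; plain yogurt: 5 mL; peanut butter: 532 g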